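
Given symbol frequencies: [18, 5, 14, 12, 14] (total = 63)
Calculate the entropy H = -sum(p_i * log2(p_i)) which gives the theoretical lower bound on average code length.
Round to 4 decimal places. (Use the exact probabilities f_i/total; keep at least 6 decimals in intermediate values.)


Per-symbol terms -p_i * log2(p_i) with p_i = f_i/63:
  p = 18/63 = 0.285714: log2(p) = -1.807355, -p*log2(p) = 0.516387
  p = 5/63 = 0.079365: log2(p) = -3.655352, -p*log2(p) = 0.290107
  p = 14/63 = 0.222222: log2(p) = -2.169925, -p*log2(p) = 0.482206
  p = 12/63 = 0.190476: log2(p) = -2.392317, -p*log2(p) = 0.455680
  p = 14/63 = 0.222222: log2(p) = -2.169925, -p*log2(p) = 0.482206
H = 0.516387 + 0.290107 + 0.482206 + 0.455680 + 0.482206 = 2.226586

H = 2.2266 bits/symbol


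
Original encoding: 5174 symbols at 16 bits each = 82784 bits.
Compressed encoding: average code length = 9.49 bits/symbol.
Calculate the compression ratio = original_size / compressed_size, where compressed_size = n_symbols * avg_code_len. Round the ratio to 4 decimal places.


original_size = n_symbols * orig_bits = 5174 * 16 = 82784 bits
compressed_size = n_symbols * avg_code_len = 5174 * 9.49 = 49101.26 bits
ratio = original_size / compressed_size = 82784 / 49101.26 = 1.686

Compression ratio = 1.686


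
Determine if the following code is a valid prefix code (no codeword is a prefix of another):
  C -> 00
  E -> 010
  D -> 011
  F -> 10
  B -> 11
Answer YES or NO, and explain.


Checking each pair (does one codeword prefix another?):
  C='00' vs E='010': no prefix
  C='00' vs D='011': no prefix
  C='00' vs F='10': no prefix
  C='00' vs B='11': no prefix
  E='010' vs C='00': no prefix
  E='010' vs D='011': no prefix
  E='010' vs F='10': no prefix
  E='010' vs B='11': no prefix
  D='011' vs C='00': no prefix
  D='011' vs E='010': no prefix
  D='011' vs F='10': no prefix
  D='011' vs B='11': no prefix
  F='10' vs C='00': no prefix
  F='10' vs E='010': no prefix
  F='10' vs D='011': no prefix
  F='10' vs B='11': no prefix
  B='11' vs C='00': no prefix
  B='11' vs E='010': no prefix
  B='11' vs D='011': no prefix
  B='11' vs F='10': no prefix
No violation found over all pairs.

YES -- this is a valid prefix code. No codeword is a prefix of any other codeword.


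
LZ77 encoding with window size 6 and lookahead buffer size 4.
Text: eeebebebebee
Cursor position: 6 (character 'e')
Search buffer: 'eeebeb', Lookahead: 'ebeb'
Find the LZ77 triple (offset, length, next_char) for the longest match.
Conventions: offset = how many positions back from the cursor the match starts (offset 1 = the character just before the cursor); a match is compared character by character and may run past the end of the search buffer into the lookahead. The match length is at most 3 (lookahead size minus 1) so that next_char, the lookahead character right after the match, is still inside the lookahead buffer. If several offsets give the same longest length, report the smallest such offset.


Try each offset into the search buffer:
  offset=1 (pos 5, char 'b'): match length 0
  offset=2 (pos 4, char 'e'): match length 3
  offset=3 (pos 3, char 'b'): match length 0
  offset=4 (pos 2, char 'e'): match length 3
  offset=5 (pos 1, char 'e'): match length 1
  offset=6 (pos 0, char 'e'): match length 1
Longest match has length 3, found at offsets 2, 4; take the smallest, offset 2.
next_char = character at position 6 + 3 = 9 -> 'b'

Best match: offset=2, length=3 (matching 'ebe' starting at position 4)
LZ77 triple: (2, 3, 'b')


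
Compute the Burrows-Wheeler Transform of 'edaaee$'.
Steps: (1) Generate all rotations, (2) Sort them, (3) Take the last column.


Rotations (sorted):
  0: $edaaee -> last char: e
  1: aaee$ed -> last char: d
  2: aee$eda -> last char: a
  3: daaee$e -> last char: e
  4: e$edaae -> last char: e
  5: edaaee$ -> last char: $
  6: ee$edaa -> last char: a


BWT = edaee$a


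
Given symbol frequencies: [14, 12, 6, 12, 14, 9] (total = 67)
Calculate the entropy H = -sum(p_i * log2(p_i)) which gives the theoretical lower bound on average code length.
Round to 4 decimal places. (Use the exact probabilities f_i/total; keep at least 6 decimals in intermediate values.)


Per-symbol terms -p_i * log2(p_i) with p_i = f_i/67:
  p = 14/67 = 0.208955: log2(p) = -2.258734, -p*log2(p) = 0.471974
  p = 12/67 = 0.179104: log2(p) = -2.481127, -p*log2(p) = 0.444381
  p = 6/67 = 0.089552: log2(p) = -3.481127, -p*log2(p) = 0.311743
  p = 12/67 = 0.179104: log2(p) = -2.481127, -p*log2(p) = 0.444381
  p = 14/67 = 0.208955: log2(p) = -2.258734, -p*log2(p) = 0.471974
  p = 9/67 = 0.134328: log2(p) = -2.896164, -p*log2(p) = 0.389037
H = 0.471974 + 0.444381 + 0.311743 + 0.444381 + 0.471974 + 0.389037 = 2.533490

H = 2.5335 bits/symbol


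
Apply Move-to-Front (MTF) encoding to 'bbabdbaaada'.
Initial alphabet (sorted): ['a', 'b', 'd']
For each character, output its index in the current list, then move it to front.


MTF encoding:
'b': index 1 in ['a', 'b', 'd'] -> ['b', 'a', 'd']
'b': index 0 in ['b', 'a', 'd'] -> ['b', 'a', 'd']
'a': index 1 in ['b', 'a', 'd'] -> ['a', 'b', 'd']
'b': index 1 in ['a', 'b', 'd'] -> ['b', 'a', 'd']
'd': index 2 in ['b', 'a', 'd'] -> ['d', 'b', 'a']
'b': index 1 in ['d', 'b', 'a'] -> ['b', 'd', 'a']
'a': index 2 in ['b', 'd', 'a'] -> ['a', 'b', 'd']
'a': index 0 in ['a', 'b', 'd'] -> ['a', 'b', 'd']
'a': index 0 in ['a', 'b', 'd'] -> ['a', 'b', 'd']
'd': index 2 in ['a', 'b', 'd'] -> ['d', 'a', 'b']
'a': index 1 in ['d', 'a', 'b'] -> ['a', 'd', 'b']


Output: [1, 0, 1, 1, 2, 1, 2, 0, 0, 2, 1]


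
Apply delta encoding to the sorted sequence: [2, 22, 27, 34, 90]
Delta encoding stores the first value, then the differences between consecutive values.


First value: 2
Deltas:
  22 - 2 = 20
  27 - 22 = 5
  34 - 27 = 7
  90 - 34 = 56


Delta encoded: [2, 20, 5, 7, 56]


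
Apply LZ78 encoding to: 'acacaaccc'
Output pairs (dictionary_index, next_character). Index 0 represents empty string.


LZ78 encoding steps:
Dictionary: {0: ''}
Step 1: w='' (idx 0), next='a' -> output (0, 'a'), add 'a' as idx 1
Step 2: w='' (idx 0), next='c' -> output (0, 'c'), add 'c' as idx 2
Step 3: w='a' (idx 1), next='c' -> output (1, 'c'), add 'ac' as idx 3
Step 4: w='a' (idx 1), next='a' -> output (1, 'a'), add 'aa' as idx 4
Step 5: w='c' (idx 2), next='c' -> output (2, 'c'), add 'cc' as idx 5
Step 6: w='c' (idx 2), end of input -> output (2, '')


Encoded: [(0, 'a'), (0, 'c'), (1, 'c'), (1, 'a'), (2, 'c'), (2, '')]


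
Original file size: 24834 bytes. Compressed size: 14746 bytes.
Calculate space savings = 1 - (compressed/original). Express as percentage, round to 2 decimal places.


ratio = compressed/original = 14746/24834 = 0.593783
savings = 1 - ratio = 1 - 0.593783 = 0.406217
as a percentage: 0.406217 * 100 = 40.62%

Space savings = 1 - 14746/24834 = 40.62%


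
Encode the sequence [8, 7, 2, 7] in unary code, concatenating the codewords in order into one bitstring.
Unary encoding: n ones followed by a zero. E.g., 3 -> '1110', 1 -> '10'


Encode each number as n ones followed by a terminating 0:
  8 -> 111111110 (9 bits)
  7 -> 11111110 (8 bits)
  2 -> 110 (3 bits)
  7 -> 11111110 (8 bits)
Total length = 9 + 8 + 3 + 8 = 28 bits.

Unary([8, 7, 2, 7]) = 1111111101111111011011111110 (28 bits)


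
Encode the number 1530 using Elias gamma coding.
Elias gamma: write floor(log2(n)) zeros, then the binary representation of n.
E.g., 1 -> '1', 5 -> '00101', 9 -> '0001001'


num_bits = floor(log2(1530)) + 1 = 11
leading_zeros = num_bits - 1 = 10
binary(1530) = 10111111010

Elias gamma(1530) = '0000000000' + '10111111010' = 000000000010111111010 (21 bits)


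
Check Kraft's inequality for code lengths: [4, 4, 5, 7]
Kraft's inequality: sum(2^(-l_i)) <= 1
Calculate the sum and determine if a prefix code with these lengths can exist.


Sum = 2^(-4) + 2^(-4) + 2^(-5) + 2^(-7)
    = 0.0625 + 0.0625 + 0.03125 + 0.0078125
    = 21/128 = 0.1640625
Since 0.1640625 <= 1, Kraft's inequality IS satisfied.
A prefix code with these lengths CAN exist.

Kraft sum = 0.1640625. Satisfied.


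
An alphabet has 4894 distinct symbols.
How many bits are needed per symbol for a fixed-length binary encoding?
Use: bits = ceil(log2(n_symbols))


log2(4894) = 12.2568
Bracket: 2^12 = 4096 < 4894 <= 2^13 = 8192
So ceil(log2(4894)) = 13

bits = ceil(log2(4894)) = ceil(12.2568) = 13 bits


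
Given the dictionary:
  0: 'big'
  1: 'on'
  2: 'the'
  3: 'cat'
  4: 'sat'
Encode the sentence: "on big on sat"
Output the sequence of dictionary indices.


Look up each word in the dictionary:
  'on' -> 1
  'big' -> 0
  'on' -> 1
  'sat' -> 4

Encoded: [1, 0, 1, 4]


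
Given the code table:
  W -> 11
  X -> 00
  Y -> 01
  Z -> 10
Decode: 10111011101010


Decoding:
10 -> Z
11 -> W
10 -> Z
11 -> W
10 -> Z
10 -> Z
10 -> Z


Result: ZWZWZZZ


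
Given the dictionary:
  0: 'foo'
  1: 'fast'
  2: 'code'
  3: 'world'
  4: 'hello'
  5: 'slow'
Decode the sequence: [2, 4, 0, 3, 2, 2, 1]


Look up each index in the dictionary:
  2 -> 'code'
  4 -> 'hello'
  0 -> 'foo'
  3 -> 'world'
  2 -> 'code'
  2 -> 'code'
  1 -> 'fast'

Decoded: "code hello foo world code code fast"


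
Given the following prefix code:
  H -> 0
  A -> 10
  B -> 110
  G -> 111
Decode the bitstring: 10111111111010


Decoding step by step:
Bits 10 -> A
Bits 111 -> G
Bits 111 -> G
Bits 111 -> G
Bits 0 -> H
Bits 10 -> A


Decoded message: AGGGHA


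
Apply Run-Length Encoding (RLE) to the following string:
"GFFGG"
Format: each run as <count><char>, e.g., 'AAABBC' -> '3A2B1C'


Scanning runs left to right:
  i=0: run of 'G' x 1 -> '1G'
  i=1: run of 'F' x 2 -> '2F'
  i=3: run of 'G' x 2 -> '2G'

RLE = 1G2F2G


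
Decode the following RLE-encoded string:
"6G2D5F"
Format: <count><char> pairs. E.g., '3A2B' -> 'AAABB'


Expanding each <count><char> pair:
  6G -> 'GGGGGG'
  2D -> 'DD'
  5F -> 'FFFFF'

Decoded = GGGGGGDDFFFFF


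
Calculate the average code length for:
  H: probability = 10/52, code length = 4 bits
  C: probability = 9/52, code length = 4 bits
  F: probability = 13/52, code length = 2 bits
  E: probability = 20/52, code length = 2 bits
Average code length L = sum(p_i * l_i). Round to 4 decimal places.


Weighted contributions p_i * l_i:
  H: (10/52) * 4 = 40/52
  C: (9/52) * 4 = 36/52
  F: (13/52) * 2 = 26/52
  E: (20/52) * 2 = 40/52
Sum = (40 + 36 + 26 + 40)/52 = 142/52

L = 142/52 = 2.7308 bits/symbol


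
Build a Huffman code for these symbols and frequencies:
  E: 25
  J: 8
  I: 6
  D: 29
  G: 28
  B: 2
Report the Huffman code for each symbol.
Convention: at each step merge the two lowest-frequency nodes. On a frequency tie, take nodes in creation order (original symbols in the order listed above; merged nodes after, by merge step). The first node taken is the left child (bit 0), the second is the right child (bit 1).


Huffman tree construction:
Step 1: Merge B(2) + I(6) = 8
Step 2: Merge J(8) + (B+I)(8) = 16
Step 3: Merge (J+(B+I))(16) + E(25) = 41
Step 4: Merge G(28) + D(29) = 57
Step 5: Merge ((J+(B+I))+E)(41) + (G+D)(57) = 98
Read each symbol's code off the tree from the root (left child = 0, right child = 1).

Codes:
  E: 01 (length 2)
  J: 000 (length 3)
  I: 0011 (length 4)
  D: 11 (length 2)
  G: 10 (length 2)
  B: 0010 (length 4)
Average code length: 220/98 = 2.2449 bits/symbol


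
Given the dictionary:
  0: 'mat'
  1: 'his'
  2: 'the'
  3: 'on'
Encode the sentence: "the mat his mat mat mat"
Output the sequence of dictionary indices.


Look up each word in the dictionary:
  'the' -> 2
  'mat' -> 0
  'his' -> 1
  'mat' -> 0
  'mat' -> 0
  'mat' -> 0

Encoded: [2, 0, 1, 0, 0, 0]


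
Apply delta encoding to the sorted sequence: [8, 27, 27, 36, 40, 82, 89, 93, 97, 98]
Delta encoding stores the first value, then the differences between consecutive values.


First value: 8
Deltas:
  27 - 8 = 19
  27 - 27 = 0
  36 - 27 = 9
  40 - 36 = 4
  82 - 40 = 42
  89 - 82 = 7
  93 - 89 = 4
  97 - 93 = 4
  98 - 97 = 1


Delta encoded: [8, 19, 0, 9, 4, 42, 7, 4, 4, 1]


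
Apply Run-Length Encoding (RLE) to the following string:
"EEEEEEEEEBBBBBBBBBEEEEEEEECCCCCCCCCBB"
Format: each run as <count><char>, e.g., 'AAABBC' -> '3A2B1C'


Scanning runs left to right:
  i=0: run of 'E' x 9 -> '9E'
  i=9: run of 'B' x 9 -> '9B'
  i=18: run of 'E' x 8 -> '8E'
  i=26: run of 'C' x 9 -> '9C'
  i=35: run of 'B' x 2 -> '2B'

RLE = 9E9B8E9C2B


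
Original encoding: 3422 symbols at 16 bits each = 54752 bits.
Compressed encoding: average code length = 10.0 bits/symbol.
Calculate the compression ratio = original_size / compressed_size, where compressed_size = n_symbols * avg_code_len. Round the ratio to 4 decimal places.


original_size = n_symbols * orig_bits = 3422 * 16 = 54752 bits
compressed_size = n_symbols * avg_code_len = 3422 * 10.0 = 34220.0 bits
ratio = original_size / compressed_size = 54752 / 34220.0 = 1.6

Compression ratio = 1.6


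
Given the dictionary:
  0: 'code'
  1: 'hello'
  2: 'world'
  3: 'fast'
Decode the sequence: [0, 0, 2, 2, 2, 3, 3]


Look up each index in the dictionary:
  0 -> 'code'
  0 -> 'code'
  2 -> 'world'
  2 -> 'world'
  2 -> 'world'
  3 -> 'fast'
  3 -> 'fast'

Decoded: "code code world world world fast fast"


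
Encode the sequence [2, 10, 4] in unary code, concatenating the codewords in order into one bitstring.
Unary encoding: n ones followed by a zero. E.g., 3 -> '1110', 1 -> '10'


Encode each number as n ones followed by a terminating 0:
  2 -> 110 (3 bits)
  10 -> 11111111110 (11 bits)
  4 -> 11110 (5 bits)
Total length = 3 + 11 + 5 = 19 bits.

Unary([2, 10, 4]) = 1101111111111011110 (19 bits)


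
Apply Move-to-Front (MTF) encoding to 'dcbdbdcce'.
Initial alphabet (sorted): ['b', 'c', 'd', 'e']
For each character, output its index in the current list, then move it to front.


MTF encoding:
'd': index 2 in ['b', 'c', 'd', 'e'] -> ['d', 'b', 'c', 'e']
'c': index 2 in ['d', 'b', 'c', 'e'] -> ['c', 'd', 'b', 'e']
'b': index 2 in ['c', 'd', 'b', 'e'] -> ['b', 'c', 'd', 'e']
'd': index 2 in ['b', 'c', 'd', 'e'] -> ['d', 'b', 'c', 'e']
'b': index 1 in ['d', 'b', 'c', 'e'] -> ['b', 'd', 'c', 'e']
'd': index 1 in ['b', 'd', 'c', 'e'] -> ['d', 'b', 'c', 'e']
'c': index 2 in ['d', 'b', 'c', 'e'] -> ['c', 'd', 'b', 'e']
'c': index 0 in ['c', 'd', 'b', 'e'] -> ['c', 'd', 'b', 'e']
'e': index 3 in ['c', 'd', 'b', 'e'] -> ['e', 'c', 'd', 'b']


Output: [2, 2, 2, 2, 1, 1, 2, 0, 3]


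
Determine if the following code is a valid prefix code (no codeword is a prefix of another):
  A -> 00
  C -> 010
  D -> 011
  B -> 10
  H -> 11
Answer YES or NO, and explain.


Checking each pair (does one codeword prefix another?):
  A='00' vs C='010': no prefix
  A='00' vs D='011': no prefix
  A='00' vs B='10': no prefix
  A='00' vs H='11': no prefix
  C='010' vs A='00': no prefix
  C='010' vs D='011': no prefix
  C='010' vs B='10': no prefix
  C='010' vs H='11': no prefix
  D='011' vs A='00': no prefix
  D='011' vs C='010': no prefix
  D='011' vs B='10': no prefix
  D='011' vs H='11': no prefix
  B='10' vs A='00': no prefix
  B='10' vs C='010': no prefix
  B='10' vs D='011': no prefix
  B='10' vs H='11': no prefix
  H='11' vs A='00': no prefix
  H='11' vs C='010': no prefix
  H='11' vs D='011': no prefix
  H='11' vs B='10': no prefix
No violation found over all pairs.

YES -- this is a valid prefix code. No codeword is a prefix of any other codeword.


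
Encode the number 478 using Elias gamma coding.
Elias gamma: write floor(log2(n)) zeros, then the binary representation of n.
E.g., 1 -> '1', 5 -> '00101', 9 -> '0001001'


num_bits = floor(log2(478)) + 1 = 9
leading_zeros = num_bits - 1 = 8
binary(478) = 111011110

Elias gamma(478) = '00000000' + '111011110' = 00000000111011110 (17 bits)


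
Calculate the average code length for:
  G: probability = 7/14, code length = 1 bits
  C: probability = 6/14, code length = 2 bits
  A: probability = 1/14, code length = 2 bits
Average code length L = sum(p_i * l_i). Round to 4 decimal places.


Weighted contributions p_i * l_i:
  G: (7/14) * 1 = 7/14
  C: (6/14) * 2 = 12/14
  A: (1/14) * 2 = 2/14
Sum = (7 + 12 + 2)/14 = 21/14

L = 21/14 = 1.5000 bits/symbol


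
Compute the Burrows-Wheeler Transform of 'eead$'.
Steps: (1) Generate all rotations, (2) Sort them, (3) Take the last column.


Rotations (sorted):
  0: $eead -> last char: d
  1: ad$ee -> last char: e
  2: d$eea -> last char: a
  3: ead$e -> last char: e
  4: eead$ -> last char: $


BWT = deae$


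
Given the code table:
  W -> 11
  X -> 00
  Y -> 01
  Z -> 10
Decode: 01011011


Decoding:
01 -> Y
01 -> Y
10 -> Z
11 -> W


Result: YYZW


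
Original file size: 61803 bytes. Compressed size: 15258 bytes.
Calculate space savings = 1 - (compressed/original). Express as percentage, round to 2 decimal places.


ratio = compressed/original = 15258/61803 = 0.246881
savings = 1 - ratio = 1 - 0.246881 = 0.753119
as a percentage: 0.753119 * 100 = 75.31%

Space savings = 1 - 15258/61803 = 75.31%


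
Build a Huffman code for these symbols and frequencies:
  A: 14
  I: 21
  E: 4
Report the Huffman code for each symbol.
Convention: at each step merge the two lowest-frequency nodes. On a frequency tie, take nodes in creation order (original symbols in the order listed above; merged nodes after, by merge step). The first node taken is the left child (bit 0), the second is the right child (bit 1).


Huffman tree construction:
Step 1: Merge E(4) + A(14) = 18
Step 2: Merge (E+A)(18) + I(21) = 39
Read each symbol's code off the tree from the root (left child = 0, right child = 1).

Codes:
  A: 01 (length 2)
  I: 1 (length 1)
  E: 00 (length 2)
Average code length: 57/39 = 1.4615 bits/symbol


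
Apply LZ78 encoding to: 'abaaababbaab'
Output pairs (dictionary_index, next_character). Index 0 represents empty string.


LZ78 encoding steps:
Dictionary: {0: ''}
Step 1: w='' (idx 0), next='a' -> output (0, 'a'), add 'a' as idx 1
Step 2: w='' (idx 0), next='b' -> output (0, 'b'), add 'b' as idx 2
Step 3: w='a' (idx 1), next='a' -> output (1, 'a'), add 'aa' as idx 3
Step 4: w='a' (idx 1), next='b' -> output (1, 'b'), add 'ab' as idx 4
Step 5: w='ab' (idx 4), next='b' -> output (4, 'b'), add 'abb' as idx 5
Step 6: w='aa' (idx 3), next='b' -> output (3, 'b'), add 'aab' as idx 6


Encoded: [(0, 'a'), (0, 'b'), (1, 'a'), (1, 'b'), (4, 'b'), (3, 'b')]


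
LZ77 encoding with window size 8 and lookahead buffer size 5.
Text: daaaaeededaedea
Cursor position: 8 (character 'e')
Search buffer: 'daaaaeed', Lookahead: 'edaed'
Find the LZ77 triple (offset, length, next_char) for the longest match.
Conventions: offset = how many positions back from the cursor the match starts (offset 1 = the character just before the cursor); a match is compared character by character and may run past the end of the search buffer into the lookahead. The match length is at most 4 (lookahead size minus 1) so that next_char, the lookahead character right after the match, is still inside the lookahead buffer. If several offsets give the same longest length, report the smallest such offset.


Try each offset into the search buffer:
  offset=1 (pos 7, char 'd'): match length 0
  offset=2 (pos 6, char 'e'): match length 2
  offset=3 (pos 5, char 'e'): match length 1
  offset=4 (pos 4, char 'a'): match length 0
  offset=5 (pos 3, char 'a'): match length 0
  offset=6 (pos 2, char 'a'): match length 0
  offset=7 (pos 1, char 'a'): match length 0
  offset=8 (pos 0, char 'd'): match length 0
Longest match has length 2 at offset 2.
next_char = character at position 8 + 2 = 10 -> 'a'

Best match: offset=2, length=2 (matching 'ed' starting at position 6)
LZ77 triple: (2, 2, 'a')


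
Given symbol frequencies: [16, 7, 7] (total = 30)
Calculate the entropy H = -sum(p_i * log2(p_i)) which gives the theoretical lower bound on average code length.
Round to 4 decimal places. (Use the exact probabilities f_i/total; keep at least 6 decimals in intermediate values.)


Per-symbol terms -p_i * log2(p_i) with p_i = f_i/30:
  p = 16/30 = 0.533333: log2(p) = -0.906891, -p*log2(p) = 0.483675
  p = 7/30 = 0.233333: log2(p) = -2.099536, -p*log2(p) = 0.489892
  p = 7/30 = 0.233333: log2(p) = -2.099536, -p*log2(p) = 0.489892
H = 0.483675 + 0.489892 + 0.489892 = 1.463459

H = 1.4635 bits/symbol


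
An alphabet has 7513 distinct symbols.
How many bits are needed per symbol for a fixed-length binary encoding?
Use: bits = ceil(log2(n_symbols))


log2(7513) = 12.8752
Bracket: 2^12 = 4096 < 7513 <= 2^13 = 8192
So ceil(log2(7513)) = 13

bits = ceil(log2(7513)) = ceil(12.8752) = 13 bits


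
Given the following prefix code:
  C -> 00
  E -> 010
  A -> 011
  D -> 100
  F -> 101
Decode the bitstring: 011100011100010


Decoding step by step:
Bits 011 -> A
Bits 100 -> D
Bits 011 -> A
Bits 100 -> D
Bits 010 -> E


Decoded message: ADADE


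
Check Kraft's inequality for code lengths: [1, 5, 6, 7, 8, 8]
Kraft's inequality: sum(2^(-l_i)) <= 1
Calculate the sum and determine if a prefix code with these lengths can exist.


Sum = 2^(-1) + 2^(-5) + 2^(-6) + 2^(-7) + 2^(-8) + 2^(-8)
    = 0.5 + 0.03125 + 0.015625 + 0.0078125 + 0.00390625 + 0.00390625
    = 144/256 = 0.5625
Since 0.5625 <= 1, Kraft's inequality IS satisfied.
A prefix code with these lengths CAN exist.

Kraft sum = 0.5625. Satisfied.


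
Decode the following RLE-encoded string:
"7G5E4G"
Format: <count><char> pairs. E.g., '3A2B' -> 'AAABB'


Expanding each <count><char> pair:
  7G -> 'GGGGGGG'
  5E -> 'EEEEE'
  4G -> 'GGGG'

Decoded = GGGGGGGEEEEEGGGG


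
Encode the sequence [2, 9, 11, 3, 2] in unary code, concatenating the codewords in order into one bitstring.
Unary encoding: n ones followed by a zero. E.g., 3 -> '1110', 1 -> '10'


Encode each number as n ones followed by a terminating 0:
  2 -> 110 (3 bits)
  9 -> 1111111110 (10 bits)
  11 -> 111111111110 (12 bits)
  3 -> 1110 (4 bits)
  2 -> 110 (3 bits)
Total length = 3 + 10 + 12 + 4 + 3 = 32 bits.

Unary([2, 9, 11, 3, 2]) = 11011111111101111111111101110110 (32 bits)


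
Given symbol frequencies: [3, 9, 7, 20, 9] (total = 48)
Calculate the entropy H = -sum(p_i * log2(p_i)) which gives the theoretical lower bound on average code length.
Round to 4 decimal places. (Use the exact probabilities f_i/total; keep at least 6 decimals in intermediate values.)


Per-symbol terms -p_i * log2(p_i) with p_i = f_i/48:
  p = 3/48 = 0.062500: log2(p) = -4.000000, -p*log2(p) = 0.250000
  p = 9/48 = 0.187500: log2(p) = -2.415037, -p*log2(p) = 0.452820
  p = 7/48 = 0.145833: log2(p) = -2.777608, -p*log2(p) = 0.405068
  p = 20/48 = 0.416667: log2(p) = -1.263034, -p*log2(p) = 0.526264
  p = 9/48 = 0.187500: log2(p) = -2.415037, -p*log2(p) = 0.452820
H = 0.250000 + 0.452820 + 0.405068 + 0.526264 + 0.452820 = 2.086972

H = 2.087 bits/symbol


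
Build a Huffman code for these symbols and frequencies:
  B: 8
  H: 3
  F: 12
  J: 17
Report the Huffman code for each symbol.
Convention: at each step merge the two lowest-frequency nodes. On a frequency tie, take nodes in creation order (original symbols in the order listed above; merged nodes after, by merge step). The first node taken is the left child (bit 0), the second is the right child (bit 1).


Huffman tree construction:
Step 1: Merge H(3) + B(8) = 11
Step 2: Merge (H+B)(11) + F(12) = 23
Step 3: Merge J(17) + ((H+B)+F)(23) = 40
Read each symbol's code off the tree from the root (left child = 0, right child = 1).

Codes:
  B: 101 (length 3)
  H: 100 (length 3)
  F: 11 (length 2)
  J: 0 (length 1)
Average code length: 74/40 = 1.8500 bits/symbol


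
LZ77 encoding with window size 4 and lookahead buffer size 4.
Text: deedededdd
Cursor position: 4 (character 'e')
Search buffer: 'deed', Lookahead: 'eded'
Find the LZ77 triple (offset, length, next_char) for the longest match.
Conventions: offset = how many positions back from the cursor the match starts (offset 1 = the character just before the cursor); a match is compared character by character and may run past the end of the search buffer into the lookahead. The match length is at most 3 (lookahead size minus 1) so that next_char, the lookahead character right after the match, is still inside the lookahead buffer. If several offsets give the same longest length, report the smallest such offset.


Try each offset into the search buffer:
  offset=1 (pos 3, char 'd'): match length 0
  offset=2 (pos 2, char 'e'): match length 3
  offset=3 (pos 1, char 'e'): match length 1
  offset=4 (pos 0, char 'd'): match length 0
Longest match has length 3 at offset 2.
next_char = character at position 4 + 3 = 7 -> 'd'

Best match: offset=2, length=3 (matching 'ede' starting at position 2)
LZ77 triple: (2, 3, 'd')


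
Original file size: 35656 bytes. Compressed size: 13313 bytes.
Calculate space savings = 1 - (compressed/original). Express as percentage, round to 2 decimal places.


ratio = compressed/original = 13313/35656 = 0.373373
savings = 1 - ratio = 1 - 0.373373 = 0.626627
as a percentage: 0.626627 * 100 = 62.66%

Space savings = 1 - 13313/35656 = 62.66%


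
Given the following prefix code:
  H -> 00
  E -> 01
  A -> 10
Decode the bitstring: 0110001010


Decoding step by step:
Bits 01 -> E
Bits 10 -> A
Bits 00 -> H
Bits 10 -> A
Bits 10 -> A


Decoded message: EAHAA


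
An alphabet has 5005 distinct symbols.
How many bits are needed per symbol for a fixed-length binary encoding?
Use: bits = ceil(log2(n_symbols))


log2(5005) = 12.2892
Bracket: 2^12 = 4096 < 5005 <= 2^13 = 8192
So ceil(log2(5005)) = 13

bits = ceil(log2(5005)) = ceil(12.2892) = 13 bits


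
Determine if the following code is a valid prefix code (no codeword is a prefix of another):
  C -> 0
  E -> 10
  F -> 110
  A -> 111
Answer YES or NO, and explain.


Checking each pair (does one codeword prefix another?):
  C='0' vs E='10': no prefix
  C='0' vs F='110': no prefix
  C='0' vs A='111': no prefix
  E='10' vs C='0': no prefix
  E='10' vs F='110': no prefix
  E='10' vs A='111': no prefix
  F='110' vs C='0': no prefix
  F='110' vs E='10': no prefix
  F='110' vs A='111': no prefix
  A='111' vs C='0': no prefix
  A='111' vs E='10': no prefix
  A='111' vs F='110': no prefix
No violation found over all pairs.

YES -- this is a valid prefix code. No codeword is a prefix of any other codeword.


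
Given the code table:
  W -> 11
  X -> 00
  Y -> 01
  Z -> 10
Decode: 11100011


Decoding:
11 -> W
10 -> Z
00 -> X
11 -> W


Result: WZXW


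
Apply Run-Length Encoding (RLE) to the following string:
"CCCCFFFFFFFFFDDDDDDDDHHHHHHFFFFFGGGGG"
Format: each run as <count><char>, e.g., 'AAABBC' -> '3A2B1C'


Scanning runs left to right:
  i=0: run of 'C' x 4 -> '4C'
  i=4: run of 'F' x 9 -> '9F'
  i=13: run of 'D' x 8 -> '8D'
  i=21: run of 'H' x 6 -> '6H'
  i=27: run of 'F' x 5 -> '5F'
  i=32: run of 'G' x 5 -> '5G'

RLE = 4C9F8D6H5F5G


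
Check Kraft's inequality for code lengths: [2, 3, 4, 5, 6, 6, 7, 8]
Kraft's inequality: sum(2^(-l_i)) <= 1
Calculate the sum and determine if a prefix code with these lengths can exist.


Sum = 2^(-2) + 2^(-3) + 2^(-4) + 2^(-5) + 2^(-6) + 2^(-6) + 2^(-7) + 2^(-8)
    = 0.25 + 0.125 + 0.0625 + 0.03125 + 0.015625 + 0.015625 + 0.0078125 + 0.00390625
    = 131/256 = 0.51171875
Since 0.51171875 <= 1, Kraft's inequality IS satisfied.
A prefix code with these lengths CAN exist.

Kraft sum = 0.51171875. Satisfied.


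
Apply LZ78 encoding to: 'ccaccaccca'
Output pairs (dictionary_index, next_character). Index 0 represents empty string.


LZ78 encoding steps:
Dictionary: {0: ''}
Step 1: w='' (idx 0), next='c' -> output (0, 'c'), add 'c' as idx 1
Step 2: w='c' (idx 1), next='a' -> output (1, 'a'), add 'ca' as idx 2
Step 3: w='c' (idx 1), next='c' -> output (1, 'c'), add 'cc' as idx 3
Step 4: w='' (idx 0), next='a' -> output (0, 'a'), add 'a' as idx 4
Step 5: w='cc' (idx 3), next='c' -> output (3, 'c'), add 'ccc' as idx 5
Step 6: w='a' (idx 4), end of input -> output (4, '')


Encoded: [(0, 'c'), (1, 'a'), (1, 'c'), (0, 'a'), (3, 'c'), (4, '')]


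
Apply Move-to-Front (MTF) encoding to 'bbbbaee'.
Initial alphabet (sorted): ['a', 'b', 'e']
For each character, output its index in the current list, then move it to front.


MTF encoding:
'b': index 1 in ['a', 'b', 'e'] -> ['b', 'a', 'e']
'b': index 0 in ['b', 'a', 'e'] -> ['b', 'a', 'e']
'b': index 0 in ['b', 'a', 'e'] -> ['b', 'a', 'e']
'b': index 0 in ['b', 'a', 'e'] -> ['b', 'a', 'e']
'a': index 1 in ['b', 'a', 'e'] -> ['a', 'b', 'e']
'e': index 2 in ['a', 'b', 'e'] -> ['e', 'a', 'b']
'e': index 0 in ['e', 'a', 'b'] -> ['e', 'a', 'b']


Output: [1, 0, 0, 0, 1, 2, 0]


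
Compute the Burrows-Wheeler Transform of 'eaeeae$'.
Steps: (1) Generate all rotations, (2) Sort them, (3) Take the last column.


Rotations (sorted):
  0: $eaeeae -> last char: e
  1: ae$eaee -> last char: e
  2: aeeae$e -> last char: e
  3: e$eaeea -> last char: a
  4: eae$eae -> last char: e
  5: eaeeae$ -> last char: $
  6: eeae$ea -> last char: a


BWT = eeeae$a


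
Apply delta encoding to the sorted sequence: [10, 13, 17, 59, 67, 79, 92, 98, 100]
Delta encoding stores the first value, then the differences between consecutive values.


First value: 10
Deltas:
  13 - 10 = 3
  17 - 13 = 4
  59 - 17 = 42
  67 - 59 = 8
  79 - 67 = 12
  92 - 79 = 13
  98 - 92 = 6
  100 - 98 = 2


Delta encoded: [10, 3, 4, 42, 8, 12, 13, 6, 2]


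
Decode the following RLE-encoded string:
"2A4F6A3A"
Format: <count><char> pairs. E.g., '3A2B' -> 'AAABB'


Expanding each <count><char> pair:
  2A -> 'AA'
  4F -> 'FFFF'
  6A -> 'AAAAAA'
  3A -> 'AAA'

Decoded = AAFFFFAAAAAAAAA


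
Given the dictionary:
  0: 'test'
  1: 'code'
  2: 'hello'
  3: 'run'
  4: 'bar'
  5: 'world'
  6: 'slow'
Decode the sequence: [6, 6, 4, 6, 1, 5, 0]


Look up each index in the dictionary:
  6 -> 'slow'
  6 -> 'slow'
  4 -> 'bar'
  6 -> 'slow'
  1 -> 'code'
  5 -> 'world'
  0 -> 'test'

Decoded: "slow slow bar slow code world test"


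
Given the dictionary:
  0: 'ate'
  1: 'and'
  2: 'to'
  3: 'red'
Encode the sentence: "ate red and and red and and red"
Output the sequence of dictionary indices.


Look up each word in the dictionary:
  'ate' -> 0
  'red' -> 3
  'and' -> 1
  'and' -> 1
  'red' -> 3
  'and' -> 1
  'and' -> 1
  'red' -> 3

Encoded: [0, 3, 1, 1, 3, 1, 1, 3]


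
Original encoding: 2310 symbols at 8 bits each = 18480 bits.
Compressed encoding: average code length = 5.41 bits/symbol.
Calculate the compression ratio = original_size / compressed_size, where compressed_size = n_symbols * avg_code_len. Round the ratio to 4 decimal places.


original_size = n_symbols * orig_bits = 2310 * 8 = 18480 bits
compressed_size = n_symbols * avg_code_len = 2310 * 5.41 = 12497.1 bits
ratio = original_size / compressed_size = 18480 / 12497.1 = 1.4787

Compression ratio = 1.4787


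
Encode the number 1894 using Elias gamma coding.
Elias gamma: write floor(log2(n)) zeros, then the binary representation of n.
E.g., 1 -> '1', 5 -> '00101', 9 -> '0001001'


num_bits = floor(log2(1894)) + 1 = 11
leading_zeros = num_bits - 1 = 10
binary(1894) = 11101100110

Elias gamma(1894) = '0000000000' + '11101100110' = 000000000011101100110 (21 bits)


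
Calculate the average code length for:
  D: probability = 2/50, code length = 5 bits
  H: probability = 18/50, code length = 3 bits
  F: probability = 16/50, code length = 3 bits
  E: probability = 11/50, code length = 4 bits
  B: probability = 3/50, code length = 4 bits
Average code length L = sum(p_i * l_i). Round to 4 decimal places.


Weighted contributions p_i * l_i:
  D: (2/50) * 5 = 10/50
  H: (18/50) * 3 = 54/50
  F: (16/50) * 3 = 48/50
  E: (11/50) * 4 = 44/50
  B: (3/50) * 4 = 12/50
Sum = (10 + 54 + 48 + 44 + 12)/50 = 168/50

L = 168/50 = 3.3600 bits/symbol


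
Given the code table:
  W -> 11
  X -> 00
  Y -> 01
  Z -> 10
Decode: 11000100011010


Decoding:
11 -> W
00 -> X
01 -> Y
00 -> X
01 -> Y
10 -> Z
10 -> Z


Result: WXYXYZZ


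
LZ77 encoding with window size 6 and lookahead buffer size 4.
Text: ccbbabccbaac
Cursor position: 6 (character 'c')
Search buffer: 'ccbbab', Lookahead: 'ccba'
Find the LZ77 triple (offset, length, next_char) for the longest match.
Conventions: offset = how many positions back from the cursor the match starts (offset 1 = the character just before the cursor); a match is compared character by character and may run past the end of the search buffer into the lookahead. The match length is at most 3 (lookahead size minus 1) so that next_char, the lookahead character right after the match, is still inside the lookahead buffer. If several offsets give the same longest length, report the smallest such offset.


Try each offset into the search buffer:
  offset=1 (pos 5, char 'b'): match length 0
  offset=2 (pos 4, char 'a'): match length 0
  offset=3 (pos 3, char 'b'): match length 0
  offset=4 (pos 2, char 'b'): match length 0
  offset=5 (pos 1, char 'c'): match length 1
  offset=6 (pos 0, char 'c'): match length 3
Longest match has length 3 at offset 6.
next_char = character at position 6 + 3 = 9 -> 'a'

Best match: offset=6, length=3 (matching 'ccb' starting at position 0)
LZ77 triple: (6, 3, 'a')


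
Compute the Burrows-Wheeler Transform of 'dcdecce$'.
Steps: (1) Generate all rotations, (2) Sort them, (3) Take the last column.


Rotations (sorted):
  0: $dcdecce -> last char: e
  1: cce$dcde -> last char: e
  2: cdecce$d -> last char: d
  3: ce$dcdec -> last char: c
  4: dcdecce$ -> last char: $
  5: decce$dc -> last char: c
  6: e$dcdecc -> last char: c
  7: ecce$dcd -> last char: d


BWT = eedc$ccd


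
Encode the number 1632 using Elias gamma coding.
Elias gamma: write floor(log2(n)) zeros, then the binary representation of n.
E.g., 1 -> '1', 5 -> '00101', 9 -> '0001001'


num_bits = floor(log2(1632)) + 1 = 11
leading_zeros = num_bits - 1 = 10
binary(1632) = 11001100000

Elias gamma(1632) = '0000000000' + '11001100000' = 000000000011001100000 (21 bits)


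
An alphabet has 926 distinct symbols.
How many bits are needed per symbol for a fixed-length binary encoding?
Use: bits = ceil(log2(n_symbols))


log2(926) = 9.8549
Bracket: 2^9 = 512 < 926 <= 2^10 = 1024
So ceil(log2(926)) = 10

bits = ceil(log2(926)) = ceil(9.8549) = 10 bits


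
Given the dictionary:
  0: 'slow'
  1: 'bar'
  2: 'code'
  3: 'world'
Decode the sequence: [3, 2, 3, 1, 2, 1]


Look up each index in the dictionary:
  3 -> 'world'
  2 -> 'code'
  3 -> 'world'
  1 -> 'bar'
  2 -> 'code'
  1 -> 'bar'

Decoded: "world code world bar code bar"


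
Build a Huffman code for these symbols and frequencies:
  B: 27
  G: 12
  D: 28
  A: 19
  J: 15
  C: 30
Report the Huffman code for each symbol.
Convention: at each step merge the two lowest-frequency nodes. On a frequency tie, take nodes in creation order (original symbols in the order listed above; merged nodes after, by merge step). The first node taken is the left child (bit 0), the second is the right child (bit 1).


Huffman tree construction:
Step 1: Merge G(12) + J(15) = 27
Step 2: Merge A(19) + B(27) = 46
Step 3: Merge (G+J)(27) + D(28) = 55
Step 4: Merge C(30) + (A+B)(46) = 76
Step 5: Merge ((G+J)+D)(55) + (C+(A+B))(76) = 131
Read each symbol's code off the tree from the root (left child = 0, right child = 1).

Codes:
  B: 111 (length 3)
  G: 000 (length 3)
  D: 01 (length 2)
  A: 110 (length 3)
  J: 001 (length 3)
  C: 10 (length 2)
Average code length: 335/131 = 2.5573 bits/symbol


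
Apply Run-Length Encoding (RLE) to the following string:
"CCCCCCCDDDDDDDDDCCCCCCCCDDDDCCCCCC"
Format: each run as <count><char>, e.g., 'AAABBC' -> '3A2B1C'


Scanning runs left to right:
  i=0: run of 'C' x 7 -> '7C'
  i=7: run of 'D' x 9 -> '9D'
  i=16: run of 'C' x 8 -> '8C'
  i=24: run of 'D' x 4 -> '4D'
  i=28: run of 'C' x 6 -> '6C'

RLE = 7C9D8C4D6C


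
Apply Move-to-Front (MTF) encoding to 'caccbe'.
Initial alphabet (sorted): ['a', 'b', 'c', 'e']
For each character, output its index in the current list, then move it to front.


MTF encoding:
'c': index 2 in ['a', 'b', 'c', 'e'] -> ['c', 'a', 'b', 'e']
'a': index 1 in ['c', 'a', 'b', 'e'] -> ['a', 'c', 'b', 'e']
'c': index 1 in ['a', 'c', 'b', 'e'] -> ['c', 'a', 'b', 'e']
'c': index 0 in ['c', 'a', 'b', 'e'] -> ['c', 'a', 'b', 'e']
'b': index 2 in ['c', 'a', 'b', 'e'] -> ['b', 'c', 'a', 'e']
'e': index 3 in ['b', 'c', 'a', 'e'] -> ['e', 'b', 'c', 'a']


Output: [2, 1, 1, 0, 2, 3]


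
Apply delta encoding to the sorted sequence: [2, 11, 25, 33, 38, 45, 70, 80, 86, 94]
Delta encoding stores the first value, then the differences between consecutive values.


First value: 2
Deltas:
  11 - 2 = 9
  25 - 11 = 14
  33 - 25 = 8
  38 - 33 = 5
  45 - 38 = 7
  70 - 45 = 25
  80 - 70 = 10
  86 - 80 = 6
  94 - 86 = 8


Delta encoded: [2, 9, 14, 8, 5, 7, 25, 10, 6, 8]


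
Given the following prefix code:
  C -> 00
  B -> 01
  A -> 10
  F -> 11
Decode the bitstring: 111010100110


Decoding step by step:
Bits 11 -> F
Bits 10 -> A
Bits 10 -> A
Bits 10 -> A
Bits 01 -> B
Bits 10 -> A


Decoded message: FAAABA


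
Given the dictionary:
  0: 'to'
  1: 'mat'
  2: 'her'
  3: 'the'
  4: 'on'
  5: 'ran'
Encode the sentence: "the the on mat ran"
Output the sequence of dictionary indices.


Look up each word in the dictionary:
  'the' -> 3
  'the' -> 3
  'on' -> 4
  'mat' -> 1
  'ran' -> 5

Encoded: [3, 3, 4, 1, 5]


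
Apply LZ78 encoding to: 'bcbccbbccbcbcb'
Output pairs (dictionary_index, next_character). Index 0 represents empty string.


LZ78 encoding steps:
Dictionary: {0: ''}
Step 1: w='' (idx 0), next='b' -> output (0, 'b'), add 'b' as idx 1
Step 2: w='' (idx 0), next='c' -> output (0, 'c'), add 'c' as idx 2
Step 3: w='b' (idx 1), next='c' -> output (1, 'c'), add 'bc' as idx 3
Step 4: w='c' (idx 2), next='b' -> output (2, 'b'), add 'cb' as idx 4
Step 5: w='bc' (idx 3), next='c' -> output (3, 'c'), add 'bcc' as idx 5
Step 6: w='bc' (idx 3), next='b' -> output (3, 'b'), add 'bcb' as idx 6
Step 7: w='cb' (idx 4), end of input -> output (4, '')


Encoded: [(0, 'b'), (0, 'c'), (1, 'c'), (2, 'b'), (3, 'c'), (3, 'b'), (4, '')]


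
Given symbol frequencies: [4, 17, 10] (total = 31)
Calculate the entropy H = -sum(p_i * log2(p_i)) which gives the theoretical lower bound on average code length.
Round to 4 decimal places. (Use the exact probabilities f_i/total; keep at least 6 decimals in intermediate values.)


Per-symbol terms -p_i * log2(p_i) with p_i = f_i/31:
  p = 4/31 = 0.129032: log2(p) = -2.954196, -p*log2(p) = 0.381187
  p = 17/31 = 0.548387: log2(p) = -0.866733, -p*log2(p) = 0.475305
  p = 10/31 = 0.322581: log2(p) = -1.632268, -p*log2(p) = 0.526538
H = 0.381187 + 0.475305 + 0.526538 = 1.383030

H = 1.383 bits/symbol


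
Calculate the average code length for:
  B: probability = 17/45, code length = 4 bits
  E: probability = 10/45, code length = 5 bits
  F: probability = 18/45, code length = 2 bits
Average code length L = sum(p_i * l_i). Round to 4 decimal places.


Weighted contributions p_i * l_i:
  B: (17/45) * 4 = 68/45
  E: (10/45) * 5 = 50/45
  F: (18/45) * 2 = 36/45
Sum = (68 + 50 + 36)/45 = 154/45

L = 154/45 = 3.4222 bits/symbol


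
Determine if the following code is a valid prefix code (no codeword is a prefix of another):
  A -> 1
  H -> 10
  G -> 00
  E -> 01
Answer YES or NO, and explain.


Checking each pair (does one codeword prefix another?):
  A='1' vs H='10': prefix -- VIOLATION

NO -- this is NOT a valid prefix code. A (1) is a prefix of H (10).


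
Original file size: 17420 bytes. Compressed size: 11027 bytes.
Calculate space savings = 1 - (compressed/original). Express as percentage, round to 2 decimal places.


ratio = compressed/original = 11027/17420 = 0.633008
savings = 1 - ratio = 1 - 0.633008 = 0.366992
as a percentage: 0.366992 * 100 = 36.7%

Space savings = 1 - 11027/17420 = 36.7%


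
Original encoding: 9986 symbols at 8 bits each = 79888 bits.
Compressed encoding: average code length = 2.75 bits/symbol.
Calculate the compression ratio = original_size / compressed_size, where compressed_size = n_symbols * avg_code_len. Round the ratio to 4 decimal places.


original_size = n_symbols * orig_bits = 9986 * 8 = 79888 bits
compressed_size = n_symbols * avg_code_len = 9986 * 2.75 = 27461.5 bits
ratio = original_size / compressed_size = 79888 / 27461.5 = 2.9091

Compression ratio = 2.9091
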